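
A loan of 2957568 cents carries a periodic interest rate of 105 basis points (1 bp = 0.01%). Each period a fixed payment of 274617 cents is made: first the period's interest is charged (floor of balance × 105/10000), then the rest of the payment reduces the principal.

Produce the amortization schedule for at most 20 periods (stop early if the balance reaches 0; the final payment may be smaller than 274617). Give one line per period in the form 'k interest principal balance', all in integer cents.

1. interest=⌊2957568·105/10000⌋=31054; principal=274617-31054=243563; balance=2957568-243563=2714005
2. interest=⌊2714005·105/10000⌋=28497; principal=274617-28497=246120; balance=2714005-246120=2467885
3. interest=⌊2467885·105/10000⌋=25912; principal=274617-25912=248705; balance=2467885-248705=2219180
4. interest=⌊2219180·105/10000⌋=23301; principal=274617-23301=251316; balance=2219180-251316=1967864
5. interest=⌊1967864·105/10000⌋=20662; principal=274617-20662=253955; balance=1967864-253955=1713909
6. interest=⌊1713909·105/10000⌋=17996; principal=274617-17996=256621; balance=1713909-256621=1457288
7. interest=⌊1457288·105/10000⌋=15301; principal=274617-15301=259316; balance=1457288-259316=1197972
8. interest=⌊1197972·105/10000⌋=12578; principal=274617-12578=262039; balance=1197972-262039=935933
9. interest=⌊935933·105/10000⌋=9827; principal=274617-9827=264790; balance=935933-264790=671143
10. interest=⌊671143·105/10000⌋=7047; principal=274617-7047=267570; balance=671143-267570=403573
11. interest=⌊403573·105/10000⌋=4237; principal=274617-4237=270380; balance=403573-270380=133193
12. interest=⌊133193·105/10000⌋=1398; principal=min(274617-1398,133193)=133193; balance=133193-133193=0

1 31054 243563 2714005
2 28497 246120 2467885
3 25912 248705 2219180
4 23301 251316 1967864
5 20662 253955 1713909
6 17996 256621 1457288
7 15301 259316 1197972
8 12578 262039 935933
9 9827 264790 671143
10 7047 267570 403573
11 4237 270380 133193
12 1398 133193 0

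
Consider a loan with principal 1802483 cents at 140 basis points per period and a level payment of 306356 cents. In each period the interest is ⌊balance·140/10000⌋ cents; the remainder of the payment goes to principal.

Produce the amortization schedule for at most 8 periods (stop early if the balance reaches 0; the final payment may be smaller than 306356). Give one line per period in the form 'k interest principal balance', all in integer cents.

1 25234 281122 1521361
2 21299 285057 1236304
3 17308 289048 947256
4 13261 293095 654161
5 9158 297198 356963
6 4997 301359 55604
7 778 55604 0

1. interest=⌊1802483·140/10000⌋=25234; principal=306356-25234=281122; balance=1802483-281122=1521361
2. interest=⌊1521361·140/10000⌋=21299; principal=306356-21299=285057; balance=1521361-285057=1236304
3. interest=⌊1236304·140/10000⌋=17308; principal=306356-17308=289048; balance=1236304-289048=947256
4. interest=⌊947256·140/10000⌋=13261; principal=306356-13261=293095; balance=947256-293095=654161
5. interest=⌊654161·140/10000⌋=9158; principal=306356-9158=297198; balance=654161-297198=356963
6. interest=⌊356963·140/10000⌋=4997; principal=306356-4997=301359; balance=356963-301359=55604
7. interest=⌊55604·140/10000⌋=778; principal=min(306356-778,55604)=55604; balance=55604-55604=0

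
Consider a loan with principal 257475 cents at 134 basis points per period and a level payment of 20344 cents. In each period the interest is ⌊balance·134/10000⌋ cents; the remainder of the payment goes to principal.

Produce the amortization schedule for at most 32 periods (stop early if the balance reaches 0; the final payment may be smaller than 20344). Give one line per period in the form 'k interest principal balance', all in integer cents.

1 3450 16894 240581
2 3223 17121 223460
3 2994 17350 206110
4 2761 17583 188527
5 2526 17818 170709
6 2287 18057 152652
7 2045 18299 134353
8 1800 18544 115809
9 1551 18793 97016
10 1300 19044 77972
11 1044 19300 58672
12 786 19558 39114
13 524 19820 19294
14 258 19294 0

1. interest=⌊257475·134/10000⌋=3450; principal=20344-3450=16894; balance=257475-16894=240581
2. interest=⌊240581·134/10000⌋=3223; principal=20344-3223=17121; balance=240581-17121=223460
3. interest=⌊223460·134/10000⌋=2994; principal=20344-2994=17350; balance=223460-17350=206110
4. interest=⌊206110·134/10000⌋=2761; principal=20344-2761=17583; balance=206110-17583=188527
5. interest=⌊188527·134/10000⌋=2526; principal=20344-2526=17818; balance=188527-17818=170709
6. interest=⌊170709·134/10000⌋=2287; principal=20344-2287=18057; balance=170709-18057=152652
7. interest=⌊152652·134/10000⌋=2045; principal=20344-2045=18299; balance=152652-18299=134353
8. interest=⌊134353·134/10000⌋=1800; principal=20344-1800=18544; balance=134353-18544=115809
9. interest=⌊115809·134/10000⌋=1551; principal=20344-1551=18793; balance=115809-18793=97016
10. interest=⌊97016·134/10000⌋=1300; principal=20344-1300=19044; balance=97016-19044=77972
11. interest=⌊77972·134/10000⌋=1044; principal=20344-1044=19300; balance=77972-19300=58672
12. interest=⌊58672·134/10000⌋=786; principal=20344-786=19558; balance=58672-19558=39114
13. interest=⌊39114·134/10000⌋=524; principal=20344-524=19820; balance=39114-19820=19294
14. interest=⌊19294·134/10000⌋=258; principal=min(20344-258,19294)=19294; balance=19294-19294=0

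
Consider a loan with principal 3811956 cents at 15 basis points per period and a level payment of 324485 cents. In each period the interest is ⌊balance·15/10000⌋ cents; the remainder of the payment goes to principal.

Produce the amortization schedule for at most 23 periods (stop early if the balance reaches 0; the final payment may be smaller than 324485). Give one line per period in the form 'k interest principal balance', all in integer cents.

1. interest=⌊3811956·15/10000⌋=5717; principal=324485-5717=318768; balance=3811956-318768=3493188
2. interest=⌊3493188·15/10000⌋=5239; principal=324485-5239=319246; balance=3493188-319246=3173942
3. interest=⌊3173942·15/10000⌋=4760; principal=324485-4760=319725; balance=3173942-319725=2854217
4. interest=⌊2854217·15/10000⌋=4281; principal=324485-4281=320204; balance=2854217-320204=2534013
5. interest=⌊2534013·15/10000⌋=3801; principal=324485-3801=320684; balance=2534013-320684=2213329
6. interest=⌊2213329·15/10000⌋=3319; principal=324485-3319=321166; balance=2213329-321166=1892163
7. interest=⌊1892163·15/10000⌋=2838; principal=324485-2838=321647; balance=1892163-321647=1570516
8. interest=⌊1570516·15/10000⌋=2355; principal=324485-2355=322130; balance=1570516-322130=1248386
9. interest=⌊1248386·15/10000⌋=1872; principal=324485-1872=322613; balance=1248386-322613=925773
10. interest=⌊925773·15/10000⌋=1388; principal=324485-1388=323097; balance=925773-323097=602676
11. interest=⌊602676·15/10000⌋=904; principal=324485-904=323581; balance=602676-323581=279095
12. interest=⌊279095·15/10000⌋=418; principal=min(324485-418,279095)=279095; balance=279095-279095=0

1 5717 318768 3493188
2 5239 319246 3173942
3 4760 319725 2854217
4 4281 320204 2534013
5 3801 320684 2213329
6 3319 321166 1892163
7 2838 321647 1570516
8 2355 322130 1248386
9 1872 322613 925773
10 1388 323097 602676
11 904 323581 279095
12 418 279095 0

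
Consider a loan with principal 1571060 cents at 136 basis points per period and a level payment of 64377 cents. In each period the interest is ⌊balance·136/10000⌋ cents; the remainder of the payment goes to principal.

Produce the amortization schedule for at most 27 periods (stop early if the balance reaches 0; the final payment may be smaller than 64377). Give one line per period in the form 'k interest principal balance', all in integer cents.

1. interest=⌊1571060·136/10000⌋=21366; principal=64377-21366=43011; balance=1571060-43011=1528049
2. interest=⌊1528049·136/10000⌋=20781; principal=64377-20781=43596; balance=1528049-43596=1484453
3. interest=⌊1484453·136/10000⌋=20188; principal=64377-20188=44189; balance=1484453-44189=1440264
4. interest=⌊1440264·136/10000⌋=19587; principal=64377-19587=44790; balance=1440264-44790=1395474
5. interest=⌊1395474·136/10000⌋=18978; principal=64377-18978=45399; balance=1395474-45399=1350075
6. interest=⌊1350075·136/10000⌋=18361; principal=64377-18361=46016; balance=1350075-46016=1304059
7. interest=⌊1304059·136/10000⌋=17735; principal=64377-17735=46642; balance=1304059-46642=1257417
8. interest=⌊1257417·136/10000⌋=17100; principal=64377-17100=47277; balance=1257417-47277=1210140
9. interest=⌊1210140·136/10000⌋=16457; principal=64377-16457=47920; balance=1210140-47920=1162220
10. interest=⌊1162220·136/10000⌋=15806; principal=64377-15806=48571; balance=1162220-48571=1113649
11. interest=⌊1113649·136/10000⌋=15145; principal=64377-15145=49232; balance=1113649-49232=1064417
12. interest=⌊1064417·136/10000⌋=14476; principal=64377-14476=49901; balance=1064417-49901=1014516
13. interest=⌊1014516·136/10000⌋=13797; principal=64377-13797=50580; balance=1014516-50580=963936
14. interest=⌊963936·136/10000⌋=13109; principal=64377-13109=51268; balance=963936-51268=912668
15. interest=⌊912668·136/10000⌋=12412; principal=64377-12412=51965; balance=912668-51965=860703
16. interest=⌊860703·136/10000⌋=11705; principal=64377-11705=52672; balance=860703-52672=808031
17. interest=⌊808031·136/10000⌋=10989; principal=64377-10989=53388; balance=808031-53388=754643
18. interest=⌊754643·136/10000⌋=10263; principal=64377-10263=54114; balance=754643-54114=700529
19. interest=⌊700529·136/10000⌋=9527; principal=64377-9527=54850; balance=700529-54850=645679
20. interest=⌊645679·136/10000⌋=8781; principal=64377-8781=55596; balance=645679-55596=590083
21. interest=⌊590083·136/10000⌋=8025; principal=64377-8025=56352; balance=590083-56352=533731
22. interest=⌊533731·136/10000⌋=7258; principal=64377-7258=57119; balance=533731-57119=476612
23. interest=⌊476612·136/10000⌋=6481; principal=64377-6481=57896; balance=476612-57896=418716
24. interest=⌊418716·136/10000⌋=5694; principal=64377-5694=58683; balance=418716-58683=360033
25. interest=⌊360033·136/10000⌋=4896; principal=64377-4896=59481; balance=360033-59481=300552
26. interest=⌊300552·136/10000⌋=4087; principal=64377-4087=60290; balance=300552-60290=240262
27. interest=⌊240262·136/10000⌋=3267; principal=64377-3267=61110; balance=240262-61110=179152

1 21366 43011 1528049
2 20781 43596 1484453
3 20188 44189 1440264
4 19587 44790 1395474
5 18978 45399 1350075
6 18361 46016 1304059
7 17735 46642 1257417
8 17100 47277 1210140
9 16457 47920 1162220
10 15806 48571 1113649
11 15145 49232 1064417
12 14476 49901 1014516
13 13797 50580 963936
14 13109 51268 912668
15 12412 51965 860703
16 11705 52672 808031
17 10989 53388 754643
18 10263 54114 700529
19 9527 54850 645679
20 8781 55596 590083
21 8025 56352 533731
22 7258 57119 476612
23 6481 57896 418716
24 5694 58683 360033
25 4896 59481 300552
26 4087 60290 240262
27 3267 61110 179152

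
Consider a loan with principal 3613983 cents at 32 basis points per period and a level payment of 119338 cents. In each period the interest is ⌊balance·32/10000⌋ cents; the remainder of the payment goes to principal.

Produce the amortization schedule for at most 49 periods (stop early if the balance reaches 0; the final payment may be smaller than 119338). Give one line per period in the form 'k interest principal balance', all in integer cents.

1. interest=⌊3613983·32/10000⌋=11564; principal=119338-11564=107774; balance=3613983-107774=3506209
2. interest=⌊3506209·32/10000⌋=11219; principal=119338-11219=108119; balance=3506209-108119=3398090
3. interest=⌊3398090·32/10000⌋=10873; principal=119338-10873=108465; balance=3398090-108465=3289625
4. interest=⌊3289625·32/10000⌋=10526; principal=119338-10526=108812; balance=3289625-108812=3180813
5. interest=⌊3180813·32/10000⌋=10178; principal=119338-10178=109160; balance=3180813-109160=3071653
6. interest=⌊3071653·32/10000⌋=9829; principal=119338-9829=109509; balance=3071653-109509=2962144
7. interest=⌊2962144·32/10000⌋=9478; principal=119338-9478=109860; balance=2962144-109860=2852284
8. interest=⌊2852284·32/10000⌋=9127; principal=119338-9127=110211; balance=2852284-110211=2742073
9. interest=⌊2742073·32/10000⌋=8774; principal=119338-8774=110564; balance=2742073-110564=2631509
10. interest=⌊2631509·32/10000⌋=8420; principal=119338-8420=110918; balance=2631509-110918=2520591
11. interest=⌊2520591·32/10000⌋=8065; principal=119338-8065=111273; balance=2520591-111273=2409318
12. interest=⌊2409318·32/10000⌋=7709; principal=119338-7709=111629; balance=2409318-111629=2297689
13. interest=⌊2297689·32/10000⌋=7352; principal=119338-7352=111986; balance=2297689-111986=2185703
14. interest=⌊2185703·32/10000⌋=6994; principal=119338-6994=112344; balance=2185703-112344=2073359
15. interest=⌊2073359·32/10000⌋=6634; principal=119338-6634=112704; balance=2073359-112704=1960655
16. interest=⌊1960655·32/10000⌋=6274; principal=119338-6274=113064; balance=1960655-113064=1847591
17. interest=⌊1847591·32/10000⌋=5912; principal=119338-5912=113426; balance=1847591-113426=1734165
18. interest=⌊1734165·32/10000⌋=5549; principal=119338-5549=113789; balance=1734165-113789=1620376
19. interest=⌊1620376·32/10000⌋=5185; principal=119338-5185=114153; balance=1620376-114153=1506223
20. interest=⌊1506223·32/10000⌋=4819; principal=119338-4819=114519; balance=1506223-114519=1391704
21. interest=⌊1391704·32/10000⌋=4453; principal=119338-4453=114885; balance=1391704-114885=1276819
22. interest=⌊1276819·32/10000⌋=4085; principal=119338-4085=115253; balance=1276819-115253=1161566
23. interest=⌊1161566·32/10000⌋=3717; principal=119338-3717=115621; balance=1161566-115621=1045945
24. interest=⌊1045945·32/10000⌋=3347; principal=119338-3347=115991; balance=1045945-115991=929954
25. interest=⌊929954·32/10000⌋=2975; principal=119338-2975=116363; balance=929954-116363=813591
26. interest=⌊813591·32/10000⌋=2603; principal=119338-2603=116735; balance=813591-116735=696856
27. interest=⌊696856·32/10000⌋=2229; principal=119338-2229=117109; balance=696856-117109=579747
28. interest=⌊579747·32/10000⌋=1855; principal=119338-1855=117483; balance=579747-117483=462264
29. interest=⌊462264·32/10000⌋=1479; principal=119338-1479=117859; balance=462264-117859=344405
30. interest=⌊344405·32/10000⌋=1102; principal=119338-1102=118236; balance=344405-118236=226169
31. interest=⌊226169·32/10000⌋=723; principal=119338-723=118615; balance=226169-118615=107554
32. interest=⌊107554·32/10000⌋=344; principal=min(119338-344,107554)=107554; balance=107554-107554=0

1 11564 107774 3506209
2 11219 108119 3398090
3 10873 108465 3289625
4 10526 108812 3180813
5 10178 109160 3071653
6 9829 109509 2962144
7 9478 109860 2852284
8 9127 110211 2742073
9 8774 110564 2631509
10 8420 110918 2520591
11 8065 111273 2409318
12 7709 111629 2297689
13 7352 111986 2185703
14 6994 112344 2073359
15 6634 112704 1960655
16 6274 113064 1847591
17 5912 113426 1734165
18 5549 113789 1620376
19 5185 114153 1506223
20 4819 114519 1391704
21 4453 114885 1276819
22 4085 115253 1161566
23 3717 115621 1045945
24 3347 115991 929954
25 2975 116363 813591
26 2603 116735 696856
27 2229 117109 579747
28 1855 117483 462264
29 1479 117859 344405
30 1102 118236 226169
31 723 118615 107554
32 344 107554 0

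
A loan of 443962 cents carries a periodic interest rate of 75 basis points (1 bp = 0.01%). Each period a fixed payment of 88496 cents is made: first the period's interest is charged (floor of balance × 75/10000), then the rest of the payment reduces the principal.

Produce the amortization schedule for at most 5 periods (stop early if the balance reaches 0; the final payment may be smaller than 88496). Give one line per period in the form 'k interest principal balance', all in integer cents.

1. interest=⌊443962·75/10000⌋=3329; principal=88496-3329=85167; balance=443962-85167=358795
2. interest=⌊358795·75/10000⌋=2690; principal=88496-2690=85806; balance=358795-85806=272989
3. interest=⌊272989·75/10000⌋=2047; principal=88496-2047=86449; balance=272989-86449=186540
4. interest=⌊186540·75/10000⌋=1399; principal=88496-1399=87097; balance=186540-87097=99443
5. interest=⌊99443·75/10000⌋=745; principal=88496-745=87751; balance=99443-87751=11692

1 3329 85167 358795
2 2690 85806 272989
3 2047 86449 186540
4 1399 87097 99443
5 745 87751 11692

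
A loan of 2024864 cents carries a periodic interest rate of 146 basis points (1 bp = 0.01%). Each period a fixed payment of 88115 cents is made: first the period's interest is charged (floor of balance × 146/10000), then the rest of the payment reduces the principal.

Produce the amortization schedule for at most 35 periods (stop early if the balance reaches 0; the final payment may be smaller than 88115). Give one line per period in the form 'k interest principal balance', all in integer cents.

1. interest=⌊2024864·146/10000⌋=29563; principal=88115-29563=58552; balance=2024864-58552=1966312
2. interest=⌊1966312·146/10000⌋=28708; principal=88115-28708=59407; balance=1966312-59407=1906905
3. interest=⌊1906905·146/10000⌋=27840; principal=88115-27840=60275; balance=1906905-60275=1846630
4. interest=⌊1846630·146/10000⌋=26960; principal=88115-26960=61155; balance=1846630-61155=1785475
5. interest=⌊1785475·146/10000⌋=26067; principal=88115-26067=62048; balance=1785475-62048=1723427
6. interest=⌊1723427·146/10000⌋=25162; principal=88115-25162=62953; balance=1723427-62953=1660474
7. interest=⌊1660474·146/10000⌋=24242; principal=88115-24242=63873; balance=1660474-63873=1596601
8. interest=⌊1596601·146/10000⌋=23310; principal=88115-23310=64805; balance=1596601-64805=1531796
9. interest=⌊1531796·146/10000⌋=22364; principal=88115-22364=65751; balance=1531796-65751=1466045
10. interest=⌊1466045·146/10000⌋=21404; principal=88115-21404=66711; balance=1466045-66711=1399334
11. interest=⌊1399334·146/10000⌋=20430; principal=88115-20430=67685; balance=1399334-67685=1331649
12. interest=⌊1331649·146/10000⌋=19442; principal=88115-19442=68673; balance=1331649-68673=1262976
13. interest=⌊1262976·146/10000⌋=18439; principal=88115-18439=69676; balance=1262976-69676=1193300
14. interest=⌊1193300·146/10000⌋=17422; principal=88115-17422=70693; balance=1193300-70693=1122607
15. interest=⌊1122607·146/10000⌋=16390; principal=88115-16390=71725; balance=1122607-71725=1050882
16. interest=⌊1050882·146/10000⌋=15342; principal=88115-15342=72773; balance=1050882-72773=978109
17. interest=⌊978109·146/10000⌋=14280; principal=88115-14280=73835; balance=978109-73835=904274
18. interest=⌊904274·146/10000⌋=13202; principal=88115-13202=74913; balance=904274-74913=829361
19. interest=⌊829361·146/10000⌋=12108; principal=88115-12108=76007; balance=829361-76007=753354
20. interest=⌊753354·146/10000⌋=10998; principal=88115-10998=77117; balance=753354-77117=676237
21. interest=⌊676237·146/10000⌋=9873; principal=88115-9873=78242; balance=676237-78242=597995
22. interest=⌊597995·146/10000⌋=8730; principal=88115-8730=79385; balance=597995-79385=518610
23. interest=⌊518610·146/10000⌋=7571; principal=88115-7571=80544; balance=518610-80544=438066
24. interest=⌊438066·146/10000⌋=6395; principal=88115-6395=81720; balance=438066-81720=356346
25. interest=⌊356346·146/10000⌋=5202; principal=88115-5202=82913; balance=356346-82913=273433
26. interest=⌊273433·146/10000⌋=3992; principal=88115-3992=84123; balance=273433-84123=189310
27. interest=⌊189310·146/10000⌋=2763; principal=88115-2763=85352; balance=189310-85352=103958
28. interest=⌊103958·146/10000⌋=1517; principal=88115-1517=86598; balance=103958-86598=17360
29. interest=⌊17360·146/10000⌋=253; principal=min(88115-253,17360)=17360; balance=17360-17360=0

1 29563 58552 1966312
2 28708 59407 1906905
3 27840 60275 1846630
4 26960 61155 1785475
5 26067 62048 1723427
6 25162 62953 1660474
7 24242 63873 1596601
8 23310 64805 1531796
9 22364 65751 1466045
10 21404 66711 1399334
11 20430 67685 1331649
12 19442 68673 1262976
13 18439 69676 1193300
14 17422 70693 1122607
15 16390 71725 1050882
16 15342 72773 978109
17 14280 73835 904274
18 13202 74913 829361
19 12108 76007 753354
20 10998 77117 676237
21 9873 78242 597995
22 8730 79385 518610
23 7571 80544 438066
24 6395 81720 356346
25 5202 82913 273433
26 3992 84123 189310
27 2763 85352 103958
28 1517 86598 17360
29 253 17360 0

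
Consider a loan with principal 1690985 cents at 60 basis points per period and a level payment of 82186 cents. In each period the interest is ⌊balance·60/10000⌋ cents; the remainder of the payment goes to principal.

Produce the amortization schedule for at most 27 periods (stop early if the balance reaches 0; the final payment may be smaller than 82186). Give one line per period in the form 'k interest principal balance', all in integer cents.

1 10145 72041 1618944
2 9713 72473 1546471
3 9278 72908 1473563
4 8841 73345 1400218
5 8401 73785 1326433
6 7958 74228 1252205
7 7513 74673 1177532
8 7065 75121 1102411
9 6614 75572 1026839
10 6161 76025 950814
11 5704 76482 874332
12 5245 76941 797391
13 4784 77402 719989
14 4319 77867 642122
15 3852 78334 563788
16 3382 78804 484984
17 2909 79277 405707
18 2434 79752 325955
19 1955 80231 245724
20 1474 80712 165012
21 990 81196 83816
22 502 81684 2132
23 12 2132 0

1. interest=⌊1690985·60/10000⌋=10145; principal=82186-10145=72041; balance=1690985-72041=1618944
2. interest=⌊1618944·60/10000⌋=9713; principal=82186-9713=72473; balance=1618944-72473=1546471
3. interest=⌊1546471·60/10000⌋=9278; principal=82186-9278=72908; balance=1546471-72908=1473563
4. interest=⌊1473563·60/10000⌋=8841; principal=82186-8841=73345; balance=1473563-73345=1400218
5. interest=⌊1400218·60/10000⌋=8401; principal=82186-8401=73785; balance=1400218-73785=1326433
6. interest=⌊1326433·60/10000⌋=7958; principal=82186-7958=74228; balance=1326433-74228=1252205
7. interest=⌊1252205·60/10000⌋=7513; principal=82186-7513=74673; balance=1252205-74673=1177532
8. interest=⌊1177532·60/10000⌋=7065; principal=82186-7065=75121; balance=1177532-75121=1102411
9. interest=⌊1102411·60/10000⌋=6614; principal=82186-6614=75572; balance=1102411-75572=1026839
10. interest=⌊1026839·60/10000⌋=6161; principal=82186-6161=76025; balance=1026839-76025=950814
11. interest=⌊950814·60/10000⌋=5704; principal=82186-5704=76482; balance=950814-76482=874332
12. interest=⌊874332·60/10000⌋=5245; principal=82186-5245=76941; balance=874332-76941=797391
13. interest=⌊797391·60/10000⌋=4784; principal=82186-4784=77402; balance=797391-77402=719989
14. interest=⌊719989·60/10000⌋=4319; principal=82186-4319=77867; balance=719989-77867=642122
15. interest=⌊642122·60/10000⌋=3852; principal=82186-3852=78334; balance=642122-78334=563788
16. interest=⌊563788·60/10000⌋=3382; principal=82186-3382=78804; balance=563788-78804=484984
17. interest=⌊484984·60/10000⌋=2909; principal=82186-2909=79277; balance=484984-79277=405707
18. interest=⌊405707·60/10000⌋=2434; principal=82186-2434=79752; balance=405707-79752=325955
19. interest=⌊325955·60/10000⌋=1955; principal=82186-1955=80231; balance=325955-80231=245724
20. interest=⌊245724·60/10000⌋=1474; principal=82186-1474=80712; balance=245724-80712=165012
21. interest=⌊165012·60/10000⌋=990; principal=82186-990=81196; balance=165012-81196=83816
22. interest=⌊83816·60/10000⌋=502; principal=82186-502=81684; balance=83816-81684=2132
23. interest=⌊2132·60/10000⌋=12; principal=min(82186-12,2132)=2132; balance=2132-2132=0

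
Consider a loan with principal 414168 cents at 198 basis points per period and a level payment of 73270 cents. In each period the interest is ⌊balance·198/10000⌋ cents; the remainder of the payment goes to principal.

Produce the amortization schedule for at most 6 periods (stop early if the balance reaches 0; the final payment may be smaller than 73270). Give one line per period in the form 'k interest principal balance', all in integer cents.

1. interest=⌊414168·198/10000⌋=8200; principal=73270-8200=65070; balance=414168-65070=349098
2. interest=⌊349098·198/10000⌋=6912; principal=73270-6912=66358; balance=349098-66358=282740
3. interest=⌊282740·198/10000⌋=5598; principal=73270-5598=67672; balance=282740-67672=215068
4. interest=⌊215068·198/10000⌋=4258; principal=73270-4258=69012; balance=215068-69012=146056
5. interest=⌊146056·198/10000⌋=2891; principal=73270-2891=70379; balance=146056-70379=75677
6. interest=⌊75677·198/10000⌋=1498; principal=73270-1498=71772; balance=75677-71772=3905

1 8200 65070 349098
2 6912 66358 282740
3 5598 67672 215068
4 4258 69012 146056
5 2891 70379 75677
6 1498 71772 3905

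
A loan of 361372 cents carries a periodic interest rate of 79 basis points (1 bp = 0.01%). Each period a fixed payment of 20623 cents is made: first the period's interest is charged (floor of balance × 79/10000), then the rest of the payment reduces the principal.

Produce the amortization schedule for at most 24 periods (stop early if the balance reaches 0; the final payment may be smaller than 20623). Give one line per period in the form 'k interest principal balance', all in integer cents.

1 2854 17769 343603
2 2714 17909 325694
3 2572 18051 307643
4 2430 18193 289450
5 2286 18337 271113
6 2141 18482 252631
7 1995 18628 234003
8 1848 18775 215228
9 1700 18923 196305
10 1550 19073 177232
11 1400 19223 158009
12 1248 19375 138634
13 1095 19528 119106
14 940 19683 99423
15 785 19838 79585
16 628 19995 59590
17 470 20153 39437
18 311 20312 19125
19 151 19125 0

1. interest=⌊361372·79/10000⌋=2854; principal=20623-2854=17769; balance=361372-17769=343603
2. interest=⌊343603·79/10000⌋=2714; principal=20623-2714=17909; balance=343603-17909=325694
3. interest=⌊325694·79/10000⌋=2572; principal=20623-2572=18051; balance=325694-18051=307643
4. interest=⌊307643·79/10000⌋=2430; principal=20623-2430=18193; balance=307643-18193=289450
5. interest=⌊289450·79/10000⌋=2286; principal=20623-2286=18337; balance=289450-18337=271113
6. interest=⌊271113·79/10000⌋=2141; principal=20623-2141=18482; balance=271113-18482=252631
7. interest=⌊252631·79/10000⌋=1995; principal=20623-1995=18628; balance=252631-18628=234003
8. interest=⌊234003·79/10000⌋=1848; principal=20623-1848=18775; balance=234003-18775=215228
9. interest=⌊215228·79/10000⌋=1700; principal=20623-1700=18923; balance=215228-18923=196305
10. interest=⌊196305·79/10000⌋=1550; principal=20623-1550=19073; balance=196305-19073=177232
11. interest=⌊177232·79/10000⌋=1400; principal=20623-1400=19223; balance=177232-19223=158009
12. interest=⌊158009·79/10000⌋=1248; principal=20623-1248=19375; balance=158009-19375=138634
13. interest=⌊138634·79/10000⌋=1095; principal=20623-1095=19528; balance=138634-19528=119106
14. interest=⌊119106·79/10000⌋=940; principal=20623-940=19683; balance=119106-19683=99423
15. interest=⌊99423·79/10000⌋=785; principal=20623-785=19838; balance=99423-19838=79585
16. interest=⌊79585·79/10000⌋=628; principal=20623-628=19995; balance=79585-19995=59590
17. interest=⌊59590·79/10000⌋=470; principal=20623-470=20153; balance=59590-20153=39437
18. interest=⌊39437·79/10000⌋=311; principal=20623-311=20312; balance=39437-20312=19125
19. interest=⌊19125·79/10000⌋=151; principal=min(20623-151,19125)=19125; balance=19125-19125=0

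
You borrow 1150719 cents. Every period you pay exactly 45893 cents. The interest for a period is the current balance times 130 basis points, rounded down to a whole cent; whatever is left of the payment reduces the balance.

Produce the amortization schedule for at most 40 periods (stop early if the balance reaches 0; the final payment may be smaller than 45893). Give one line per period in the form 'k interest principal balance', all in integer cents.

1 14959 30934 1119785
2 14557 31336 1088449
3 14149 31744 1056705
4 13737 32156 1024549
5 13319 32574 991975
6 12895 32998 958977
7 12466 33427 925550
8 12032 33861 891689
9 11591 34302 857387
10 11146 34747 822640
11 10694 35199 787441
12 10236 35657 751784
13 9773 36120 715664
14 9303 36590 679074
15 8827 37066 642008
16 8346 37547 604461
17 7857 38036 566425
18 7363 38530 527895
19 6862 39031 488864
20 6355 39538 449326
21 5841 40052 409274
22 5320 40573 368701
23 4793 41100 327601
24 4258 41635 285966
25 3717 42176 243790
26 3169 42724 201066
27 2613 43280 157786
28 2051 43842 113944
29 1481 44412 69532
30 903 44990 24542
31 319 24542 0

1. interest=⌊1150719·130/10000⌋=14959; principal=45893-14959=30934; balance=1150719-30934=1119785
2. interest=⌊1119785·130/10000⌋=14557; principal=45893-14557=31336; balance=1119785-31336=1088449
3. interest=⌊1088449·130/10000⌋=14149; principal=45893-14149=31744; balance=1088449-31744=1056705
4. interest=⌊1056705·130/10000⌋=13737; principal=45893-13737=32156; balance=1056705-32156=1024549
5. interest=⌊1024549·130/10000⌋=13319; principal=45893-13319=32574; balance=1024549-32574=991975
6. interest=⌊991975·130/10000⌋=12895; principal=45893-12895=32998; balance=991975-32998=958977
7. interest=⌊958977·130/10000⌋=12466; principal=45893-12466=33427; balance=958977-33427=925550
8. interest=⌊925550·130/10000⌋=12032; principal=45893-12032=33861; balance=925550-33861=891689
9. interest=⌊891689·130/10000⌋=11591; principal=45893-11591=34302; balance=891689-34302=857387
10. interest=⌊857387·130/10000⌋=11146; principal=45893-11146=34747; balance=857387-34747=822640
11. interest=⌊822640·130/10000⌋=10694; principal=45893-10694=35199; balance=822640-35199=787441
12. interest=⌊787441·130/10000⌋=10236; principal=45893-10236=35657; balance=787441-35657=751784
13. interest=⌊751784·130/10000⌋=9773; principal=45893-9773=36120; balance=751784-36120=715664
14. interest=⌊715664·130/10000⌋=9303; principal=45893-9303=36590; balance=715664-36590=679074
15. interest=⌊679074·130/10000⌋=8827; principal=45893-8827=37066; balance=679074-37066=642008
16. interest=⌊642008·130/10000⌋=8346; principal=45893-8346=37547; balance=642008-37547=604461
17. interest=⌊604461·130/10000⌋=7857; principal=45893-7857=38036; balance=604461-38036=566425
18. interest=⌊566425·130/10000⌋=7363; principal=45893-7363=38530; balance=566425-38530=527895
19. interest=⌊527895·130/10000⌋=6862; principal=45893-6862=39031; balance=527895-39031=488864
20. interest=⌊488864·130/10000⌋=6355; principal=45893-6355=39538; balance=488864-39538=449326
21. interest=⌊449326·130/10000⌋=5841; principal=45893-5841=40052; balance=449326-40052=409274
22. interest=⌊409274·130/10000⌋=5320; principal=45893-5320=40573; balance=409274-40573=368701
23. interest=⌊368701·130/10000⌋=4793; principal=45893-4793=41100; balance=368701-41100=327601
24. interest=⌊327601·130/10000⌋=4258; principal=45893-4258=41635; balance=327601-41635=285966
25. interest=⌊285966·130/10000⌋=3717; principal=45893-3717=42176; balance=285966-42176=243790
26. interest=⌊243790·130/10000⌋=3169; principal=45893-3169=42724; balance=243790-42724=201066
27. interest=⌊201066·130/10000⌋=2613; principal=45893-2613=43280; balance=201066-43280=157786
28. interest=⌊157786·130/10000⌋=2051; principal=45893-2051=43842; balance=157786-43842=113944
29. interest=⌊113944·130/10000⌋=1481; principal=45893-1481=44412; balance=113944-44412=69532
30. interest=⌊69532·130/10000⌋=903; principal=45893-903=44990; balance=69532-44990=24542
31. interest=⌊24542·130/10000⌋=319; principal=min(45893-319,24542)=24542; balance=24542-24542=0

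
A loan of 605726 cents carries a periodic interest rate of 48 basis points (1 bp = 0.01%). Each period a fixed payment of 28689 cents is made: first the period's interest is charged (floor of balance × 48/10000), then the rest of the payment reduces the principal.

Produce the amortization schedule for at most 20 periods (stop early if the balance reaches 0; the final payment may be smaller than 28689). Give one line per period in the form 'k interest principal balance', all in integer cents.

1. interest=⌊605726·48/10000⌋=2907; principal=28689-2907=25782; balance=605726-25782=579944
2. interest=⌊579944·48/10000⌋=2783; principal=28689-2783=25906; balance=579944-25906=554038
3. interest=⌊554038·48/10000⌋=2659; principal=28689-2659=26030; balance=554038-26030=528008
4. interest=⌊528008·48/10000⌋=2534; principal=28689-2534=26155; balance=528008-26155=501853
5. interest=⌊501853·48/10000⌋=2408; principal=28689-2408=26281; balance=501853-26281=475572
6. interest=⌊475572·48/10000⌋=2282; principal=28689-2282=26407; balance=475572-26407=449165
7. interest=⌊449165·48/10000⌋=2155; principal=28689-2155=26534; balance=449165-26534=422631
8. interest=⌊422631·48/10000⌋=2028; principal=28689-2028=26661; balance=422631-26661=395970
9. interest=⌊395970·48/10000⌋=1900; principal=28689-1900=26789; balance=395970-26789=369181
10. interest=⌊369181·48/10000⌋=1772; principal=28689-1772=26917; balance=369181-26917=342264
11. interest=⌊342264·48/10000⌋=1642; principal=28689-1642=27047; balance=342264-27047=315217
12. interest=⌊315217·48/10000⌋=1513; principal=28689-1513=27176; balance=315217-27176=288041
13. interest=⌊288041·48/10000⌋=1382; principal=28689-1382=27307; balance=288041-27307=260734
14. interest=⌊260734·48/10000⌋=1251; principal=28689-1251=27438; balance=260734-27438=233296
15. interest=⌊233296·48/10000⌋=1119; principal=28689-1119=27570; balance=233296-27570=205726
16. interest=⌊205726·48/10000⌋=987; principal=28689-987=27702; balance=205726-27702=178024
17. interest=⌊178024·48/10000⌋=854; principal=28689-854=27835; balance=178024-27835=150189
18. interest=⌊150189·48/10000⌋=720; principal=28689-720=27969; balance=150189-27969=122220
19. interest=⌊122220·48/10000⌋=586; principal=28689-586=28103; balance=122220-28103=94117
20. interest=⌊94117·48/10000⌋=451; principal=28689-451=28238; balance=94117-28238=65879

1 2907 25782 579944
2 2783 25906 554038
3 2659 26030 528008
4 2534 26155 501853
5 2408 26281 475572
6 2282 26407 449165
7 2155 26534 422631
8 2028 26661 395970
9 1900 26789 369181
10 1772 26917 342264
11 1642 27047 315217
12 1513 27176 288041
13 1382 27307 260734
14 1251 27438 233296
15 1119 27570 205726
16 987 27702 178024
17 854 27835 150189
18 720 27969 122220
19 586 28103 94117
20 451 28238 65879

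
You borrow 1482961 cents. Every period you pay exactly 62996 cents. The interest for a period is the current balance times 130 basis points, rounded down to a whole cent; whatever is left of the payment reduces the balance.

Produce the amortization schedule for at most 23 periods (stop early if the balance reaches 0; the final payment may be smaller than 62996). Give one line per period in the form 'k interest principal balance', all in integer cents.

1 19278 43718 1439243
2 18710 44286 1394957
3 18134 44862 1350095
4 17551 45445 1304650
5 16960 46036 1258614
6 16361 46635 1211979
7 15755 47241 1164738
8 15141 47855 1116883
9 14519 48477 1068406
10 13889 49107 1019299
11 13250 49746 969553
12 12604 50392 919161
13 11949 51047 868114
14 11285 51711 816403
15 10613 52383 764020
16 9932 53064 710956
17 9242 53754 657202
18 8543 54453 602749
19 7835 55161 547588
20 7118 55878 491710
21 6392 56604 435106
22 5656 57340 377766
23 4910 58086 319680

1. interest=⌊1482961·130/10000⌋=19278; principal=62996-19278=43718; balance=1482961-43718=1439243
2. interest=⌊1439243·130/10000⌋=18710; principal=62996-18710=44286; balance=1439243-44286=1394957
3. interest=⌊1394957·130/10000⌋=18134; principal=62996-18134=44862; balance=1394957-44862=1350095
4. interest=⌊1350095·130/10000⌋=17551; principal=62996-17551=45445; balance=1350095-45445=1304650
5. interest=⌊1304650·130/10000⌋=16960; principal=62996-16960=46036; balance=1304650-46036=1258614
6. interest=⌊1258614·130/10000⌋=16361; principal=62996-16361=46635; balance=1258614-46635=1211979
7. interest=⌊1211979·130/10000⌋=15755; principal=62996-15755=47241; balance=1211979-47241=1164738
8. interest=⌊1164738·130/10000⌋=15141; principal=62996-15141=47855; balance=1164738-47855=1116883
9. interest=⌊1116883·130/10000⌋=14519; principal=62996-14519=48477; balance=1116883-48477=1068406
10. interest=⌊1068406·130/10000⌋=13889; principal=62996-13889=49107; balance=1068406-49107=1019299
11. interest=⌊1019299·130/10000⌋=13250; principal=62996-13250=49746; balance=1019299-49746=969553
12. interest=⌊969553·130/10000⌋=12604; principal=62996-12604=50392; balance=969553-50392=919161
13. interest=⌊919161·130/10000⌋=11949; principal=62996-11949=51047; balance=919161-51047=868114
14. interest=⌊868114·130/10000⌋=11285; principal=62996-11285=51711; balance=868114-51711=816403
15. interest=⌊816403·130/10000⌋=10613; principal=62996-10613=52383; balance=816403-52383=764020
16. interest=⌊764020·130/10000⌋=9932; principal=62996-9932=53064; balance=764020-53064=710956
17. interest=⌊710956·130/10000⌋=9242; principal=62996-9242=53754; balance=710956-53754=657202
18. interest=⌊657202·130/10000⌋=8543; principal=62996-8543=54453; balance=657202-54453=602749
19. interest=⌊602749·130/10000⌋=7835; principal=62996-7835=55161; balance=602749-55161=547588
20. interest=⌊547588·130/10000⌋=7118; principal=62996-7118=55878; balance=547588-55878=491710
21. interest=⌊491710·130/10000⌋=6392; principal=62996-6392=56604; balance=491710-56604=435106
22. interest=⌊435106·130/10000⌋=5656; principal=62996-5656=57340; balance=435106-57340=377766
23. interest=⌊377766·130/10000⌋=4910; principal=62996-4910=58086; balance=377766-58086=319680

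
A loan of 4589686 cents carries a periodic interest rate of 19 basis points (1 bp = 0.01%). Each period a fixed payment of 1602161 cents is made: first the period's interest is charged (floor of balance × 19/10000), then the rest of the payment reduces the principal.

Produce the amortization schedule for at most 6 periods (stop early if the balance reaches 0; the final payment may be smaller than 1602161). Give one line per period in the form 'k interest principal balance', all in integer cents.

1. interest=⌊4589686·19/10000⌋=8720; principal=1602161-8720=1593441; balance=4589686-1593441=2996245
2. interest=⌊2996245·19/10000⌋=5692; principal=1602161-5692=1596469; balance=2996245-1596469=1399776
3. interest=⌊1399776·19/10000⌋=2659; principal=min(1602161-2659,1399776)=1399776; balance=1399776-1399776=0

1 8720 1593441 2996245
2 5692 1596469 1399776
3 2659 1399776 0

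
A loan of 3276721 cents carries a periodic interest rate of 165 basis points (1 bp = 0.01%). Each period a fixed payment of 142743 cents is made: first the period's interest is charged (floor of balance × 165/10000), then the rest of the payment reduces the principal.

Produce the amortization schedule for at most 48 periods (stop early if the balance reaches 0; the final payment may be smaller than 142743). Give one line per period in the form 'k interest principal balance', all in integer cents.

1 54065 88678 3188043
2 52602 90141 3097902
3 51115 91628 3006274
4 49603 93140 2913134
5 48066 94677 2818457
6 46504 96239 2722218
7 44916 97827 2624391
8 43302 99441 2524950
9 41661 101082 2423868
10 39993 102750 2321118
11 38298 104445 2216673
12 36575 106168 2110505
13 34823 107920 2002585
14 33042 109701 1892884
15 31232 111511 1781373
16 29392 113351 1668022
17 27522 115221 1552801
18 25621 117122 1435679
19 23688 119055 1316624
20 21724 121019 1195605
21 19727 123016 1072589
22 17697 125046 947543
23 15634 127109 820434
24 13537 129206 691228
25 11405 131338 559890
26 9238 133505 426385
27 7035 135708 290677
28 4796 137947 152730
29 2520 140223 12507
30 206 12507 0

1. interest=⌊3276721·165/10000⌋=54065; principal=142743-54065=88678; balance=3276721-88678=3188043
2. interest=⌊3188043·165/10000⌋=52602; principal=142743-52602=90141; balance=3188043-90141=3097902
3. interest=⌊3097902·165/10000⌋=51115; principal=142743-51115=91628; balance=3097902-91628=3006274
4. interest=⌊3006274·165/10000⌋=49603; principal=142743-49603=93140; balance=3006274-93140=2913134
5. interest=⌊2913134·165/10000⌋=48066; principal=142743-48066=94677; balance=2913134-94677=2818457
6. interest=⌊2818457·165/10000⌋=46504; principal=142743-46504=96239; balance=2818457-96239=2722218
7. interest=⌊2722218·165/10000⌋=44916; principal=142743-44916=97827; balance=2722218-97827=2624391
8. interest=⌊2624391·165/10000⌋=43302; principal=142743-43302=99441; balance=2624391-99441=2524950
9. interest=⌊2524950·165/10000⌋=41661; principal=142743-41661=101082; balance=2524950-101082=2423868
10. interest=⌊2423868·165/10000⌋=39993; principal=142743-39993=102750; balance=2423868-102750=2321118
11. interest=⌊2321118·165/10000⌋=38298; principal=142743-38298=104445; balance=2321118-104445=2216673
12. interest=⌊2216673·165/10000⌋=36575; principal=142743-36575=106168; balance=2216673-106168=2110505
13. interest=⌊2110505·165/10000⌋=34823; principal=142743-34823=107920; balance=2110505-107920=2002585
14. interest=⌊2002585·165/10000⌋=33042; principal=142743-33042=109701; balance=2002585-109701=1892884
15. interest=⌊1892884·165/10000⌋=31232; principal=142743-31232=111511; balance=1892884-111511=1781373
16. interest=⌊1781373·165/10000⌋=29392; principal=142743-29392=113351; balance=1781373-113351=1668022
17. interest=⌊1668022·165/10000⌋=27522; principal=142743-27522=115221; balance=1668022-115221=1552801
18. interest=⌊1552801·165/10000⌋=25621; principal=142743-25621=117122; balance=1552801-117122=1435679
19. interest=⌊1435679·165/10000⌋=23688; principal=142743-23688=119055; balance=1435679-119055=1316624
20. interest=⌊1316624·165/10000⌋=21724; principal=142743-21724=121019; balance=1316624-121019=1195605
21. interest=⌊1195605·165/10000⌋=19727; principal=142743-19727=123016; balance=1195605-123016=1072589
22. interest=⌊1072589·165/10000⌋=17697; principal=142743-17697=125046; balance=1072589-125046=947543
23. interest=⌊947543·165/10000⌋=15634; principal=142743-15634=127109; balance=947543-127109=820434
24. interest=⌊820434·165/10000⌋=13537; principal=142743-13537=129206; balance=820434-129206=691228
25. interest=⌊691228·165/10000⌋=11405; principal=142743-11405=131338; balance=691228-131338=559890
26. interest=⌊559890·165/10000⌋=9238; principal=142743-9238=133505; balance=559890-133505=426385
27. interest=⌊426385·165/10000⌋=7035; principal=142743-7035=135708; balance=426385-135708=290677
28. interest=⌊290677·165/10000⌋=4796; principal=142743-4796=137947; balance=290677-137947=152730
29. interest=⌊152730·165/10000⌋=2520; principal=142743-2520=140223; balance=152730-140223=12507
30. interest=⌊12507·165/10000⌋=206; principal=min(142743-206,12507)=12507; balance=12507-12507=0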